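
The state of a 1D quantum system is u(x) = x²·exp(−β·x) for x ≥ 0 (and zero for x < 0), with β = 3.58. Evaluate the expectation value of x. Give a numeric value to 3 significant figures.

⟨x⟩ = ∫ x·|u|² dx / ∫|u|² dx (integrals over the domain).
Every integrand reduces to terms xʲ·e^(−2βx) on [0, ∞); use ∫₀^∞ xʲ·e^(−2βx) dx = j!/(2β)^(j+1).
State is unnormalized: ∫|u|² dx = 0.0012754, and ∫u*·x·u dx = 0.00089064, so ⟨x⟩ = 0.00089064 / 0.0012754.
⟨x⟩ = 0.69832.

0.698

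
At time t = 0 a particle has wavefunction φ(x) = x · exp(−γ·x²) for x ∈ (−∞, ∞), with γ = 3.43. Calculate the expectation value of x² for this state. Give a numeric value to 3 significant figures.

0.219

⟨x²⟩ = ∫ x²·|φ|² dx / ∫|φ|² dx (integrals over the domain).
Expand each integrand as polynomial × e^(−2γx²) and use ∫x^(2j)·e^(−2γx²) dx = (2j−1)!!/(4γ)^j · √(π/(2γ)), odd powers → 0; here √(π/(2γ)) = 0.67673.
State is unnormalized: ∫|φ|² dx = 0.049324, and ∫φ*·x²·φ dx = 0.010785, so ⟨x²⟩ = 0.010785 / 0.049324.
⟨x²⟩ = 0.21866.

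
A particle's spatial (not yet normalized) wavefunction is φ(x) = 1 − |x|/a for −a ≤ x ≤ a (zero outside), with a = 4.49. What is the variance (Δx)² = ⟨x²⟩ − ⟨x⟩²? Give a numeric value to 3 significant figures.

2.02

Compute ⟨x⟩ and ⟨x²⟩ separately, then (Δx)² = ⟨x²⟩ − ⟨x⟩².
φ is even, so ∫ over [−a, a] = 2∫₀ᵃ with φ = 1 − x/a there: ∫₀ᵃ (1 − x/a)² dx = a/3, ∫₀ᵃ x²(1 − x/a)² dx = a³/30, ∫₀ᵃ x⁴(1 − x/a)² dx = a⁵/105.
Normalization: ∫|φ|² dx = 2.9933.
⟨x⟩ = 0.0000 and ⟨x²⟩ = 2.0160.
(Δx)² = 2.0160 − (0.0000)² = 2.0160.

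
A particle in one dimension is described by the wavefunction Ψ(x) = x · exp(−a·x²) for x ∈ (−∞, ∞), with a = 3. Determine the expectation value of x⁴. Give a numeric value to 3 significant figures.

0.104

⟨x⁴⟩ = ∫ x⁴·|Ψ|² dx / ∫|Ψ|² dx (integrals over the domain).
Expand each integrand as polynomial × e^(−2ax²) and use ∫x^(2j)·e^(−2ax²) dx = (2j−1)!!/(4a)^j · √(π/(2a)), odd powers → 0; here √(π/(2a)) = 0.72360.
State is unnormalized: ∫|Ψ|² dx = 0.060300, and ∫Ψ*·x⁴·Ψ dx = 0.0062813, so ⟨x⁴⟩ = 0.0062813 / 0.060300.
⟨x⁴⟩ = 0.10417.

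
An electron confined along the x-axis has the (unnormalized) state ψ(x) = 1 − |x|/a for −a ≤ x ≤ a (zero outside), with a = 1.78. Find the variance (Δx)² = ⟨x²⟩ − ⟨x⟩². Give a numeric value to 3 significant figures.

Compute ⟨x⟩ and ⟨x²⟩ separately, then (Δx)² = ⟨x²⟩ − ⟨x⟩².
ψ is even, so ∫ over [−a, a] = 2∫₀ᵃ with ψ = 1 − x/a there: ∫₀ᵃ (1 − x/a)² dx = a/3, ∫₀ᵃ x²(1 − x/a)² dx = a³/30, ∫₀ᵃ x⁴(1 − x/a)² dx = a⁵/105.
Normalization: ∫|ψ|² dx = 1.1867.
⟨x⟩ = 0.0000 and ⟨x²⟩ = 0.31684.
(Δx)² = 0.31684 − (0.0000)² = 0.31684.

0.317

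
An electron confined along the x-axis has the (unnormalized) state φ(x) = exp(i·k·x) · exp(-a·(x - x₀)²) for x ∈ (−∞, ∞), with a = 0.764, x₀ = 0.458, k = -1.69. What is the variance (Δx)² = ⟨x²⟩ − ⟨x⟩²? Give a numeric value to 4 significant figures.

Compute ⟨x⟩ and ⟨x²⟩ separately, then (Δx)² = ⟨x²⟩ − ⟨x⟩².
Gaussian moments (u = x − x₀): ∫u^(2j)·e^(−2au²) du = (2j−1)!!/(4a)^j · √(π/(2a)), odd powers integrate to 0; here √(π/(2a)) = 1.4339.
Normalization: ∫|φ|² dx = 1.4339.
⟨x⟩ = 0.45800 and ⟨x²⟩ = 0.53699.
(Δx)² = 0.53699 − (0.45800)² = 0.32723.

0.3272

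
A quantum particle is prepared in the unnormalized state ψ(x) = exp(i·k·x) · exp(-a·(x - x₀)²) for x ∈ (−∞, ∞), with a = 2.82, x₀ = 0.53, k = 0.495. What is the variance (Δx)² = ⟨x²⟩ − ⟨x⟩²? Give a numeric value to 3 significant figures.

0.0887

Compute ⟨x⟩ and ⟨x²⟩ separately, then (Δx)² = ⟨x²⟩ − ⟨x⟩².
Gaussian moments (u = x − x₀): ∫u^(2j)·e^(−2au²) du = (2j−1)!!/(4a)^j · √(π/(2a)), odd powers integrate to 0; here √(π/(2a)) = 0.74634.
Normalization: ∫|ψ|² dx = 0.74634.
⟨x⟩ = 0.53000 and ⟨x²⟩ = 0.36955.
(Δx)² = 0.36955 − (0.53000)² = 0.088652.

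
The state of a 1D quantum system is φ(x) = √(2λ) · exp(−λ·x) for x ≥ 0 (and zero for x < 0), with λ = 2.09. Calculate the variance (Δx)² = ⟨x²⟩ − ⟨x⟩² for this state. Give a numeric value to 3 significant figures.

Compute ⟨x⟩ and ⟨x²⟩ separately, then (Δx)² = ⟨x²⟩ − ⟨x⟩².
Every integrand reduces to terms xʲ·e^(−2λx) on [0, ∞); use ∫₀^∞ xʲ·e^(−2λx) dx = j!/(2λ)^(j+1).
⟨x⟩ = 0.23923 and ⟨x²⟩ = 0.11447.
(Δx)² = 0.11447 − (0.23923)² = 0.057233.

0.0572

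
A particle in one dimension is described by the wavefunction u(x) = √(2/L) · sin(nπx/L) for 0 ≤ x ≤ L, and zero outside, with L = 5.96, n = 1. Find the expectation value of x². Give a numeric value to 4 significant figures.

⟨x²⟩ = ∫ x²·|u|² dx (integrals over the domain).
With sin²θ = (1 − cos2θ)/2 on 0 ≤ x ≤ L: ∫sin²(nπx/L) dx = L/2, ∫x·sin²(nπx/L) dx = L²/4, ∫x²·sin²(nπx/L) dx = L³·(1/6 − 1/(4n²π²)); higher powers xᵏ the same way, integrating xᵏ·cos(2nπx/L) by parts.
⟨x²⟩ = 10.041.

10.04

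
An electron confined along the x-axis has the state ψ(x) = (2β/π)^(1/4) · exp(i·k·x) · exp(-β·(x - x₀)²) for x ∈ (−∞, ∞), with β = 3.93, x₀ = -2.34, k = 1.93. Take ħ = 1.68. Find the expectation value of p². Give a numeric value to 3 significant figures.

p² ψ = −ħ² d²ψ/dx²; ⟨p²⟩ = −ħ² ∫ ψ*·ψ'' dx.
Gaussian moments (u = x − x₀): ∫u^(2j)·e^(−2βu²) du = (2j−1)!!/(4β)^j · √(π/(2β)), odd powers integrate to 0; here √(π/(2β)) = 0.63221. Derivatives: ψ′ = (ik − 2βu)·ψ, ψ″ = ((ik − 2βu)² − 2β)·ψ; the odd-in-u pieces drop out.
⟨p²⟩ = 21.605.

21.6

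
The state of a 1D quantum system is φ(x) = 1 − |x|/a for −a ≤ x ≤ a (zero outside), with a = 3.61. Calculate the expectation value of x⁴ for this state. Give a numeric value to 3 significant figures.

4.85

⟨x⁴⟩ = ∫ x⁴·|φ|² dx / ∫|φ|² dx (integrals over the domain).
φ is even, so ∫ over [−a, a] = 2∫₀ᵃ with φ = 1 − x/a there: ∫₀ᵃ (1 − x/a)² dx = a/3, ∫₀ᵃ x²(1 − x/a)² dx = a³/30, ∫₀ᵃ x⁴(1 − x/a)² dx = a⁵/105.
State is unnormalized: ∫|φ|² dx = 2.4067, and ∫φ*·x⁴·φ dx = 11.678, so ⟨x⁴⟩ = 11.678 / 2.4067.
⟨x⁴⟩ = 4.8524.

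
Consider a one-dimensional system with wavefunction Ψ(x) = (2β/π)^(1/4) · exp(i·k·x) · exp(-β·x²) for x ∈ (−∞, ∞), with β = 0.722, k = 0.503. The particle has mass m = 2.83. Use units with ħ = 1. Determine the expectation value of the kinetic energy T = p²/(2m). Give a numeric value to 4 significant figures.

T = −(ħ²/2m) d²/dx², so ⟨T⟩ = −(ħ²/2m) ∫ Ψ*·Ψ'' dx; with m = 2.83.
Gaussian moments: ∫x^(2j)·e^(−2βx²) dx = (2j−1)!!/(4β)^j · √(π/(2β)), odd powers integrate to 0; here √(π/(2β)) = 1.4750. Derivatives: Ψ′ = (ik − 2βx)·Ψ, Ψ″ = ((ik − 2βx)² − 2β)·Ψ; the odd-in-x pieces drop out.
⟨T⟩ = 0.17226.

0.1723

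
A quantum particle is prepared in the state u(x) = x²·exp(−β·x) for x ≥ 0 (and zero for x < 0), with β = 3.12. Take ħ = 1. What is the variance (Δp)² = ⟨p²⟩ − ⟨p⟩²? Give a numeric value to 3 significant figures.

3.24

Compute ⟨p⟩ and ⟨p²⟩ separately; (Δp)² = ⟨p²⟩ − ⟨p⟩².
Differentiate x²·exp(−β·x) with the product rule; every integrand then reduces to terms xʲ·e^(−2βx) on [0, ∞), with ∫₀^∞ xʲ·e^(−2βx) dx = j!/(2β)^(j+1).
Normalization: ∫|u|² dx = 0.0025368.
⟨p⟩ = 0.0000 and ⟨p²⟩ = 3.2448.
(Δp)² = 3.2448 − (0.0000)² = 3.2448.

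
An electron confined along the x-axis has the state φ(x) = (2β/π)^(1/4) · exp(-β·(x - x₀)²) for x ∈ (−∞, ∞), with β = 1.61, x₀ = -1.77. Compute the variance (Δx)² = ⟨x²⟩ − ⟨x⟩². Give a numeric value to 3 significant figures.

Compute ⟨x⟩ and ⟨x²⟩ separately, then (Δx)² = ⟨x²⟩ − ⟨x⟩².
Gaussian moments (u = x − x₀): ∫u^(2j)·e^(−2βu²) du = (2j−1)!!/(4β)^j · √(π/(2β)), odd powers integrate to 0; here √(π/(2β)) = 0.98775.
⟨x⟩ = -1.7700 and ⟨x²⟩ = 3.2882.
(Δx)² = 3.2882 − (-1.7700)² = 0.15528.

0.155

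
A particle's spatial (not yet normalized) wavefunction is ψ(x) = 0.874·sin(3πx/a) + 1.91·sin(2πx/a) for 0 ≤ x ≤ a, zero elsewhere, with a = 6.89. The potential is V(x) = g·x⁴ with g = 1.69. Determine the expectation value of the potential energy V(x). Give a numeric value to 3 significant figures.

⟨V⟩ = ∫ V(x)·|ψ|² dx / ∫|ψ|² dx.
On 0 ≤ x ≤ a (j ≠ l): ∫sin²(jπx/a) dx = a/2, ∫sin(jπx/a)·sin(lπx/a) dx = 0; diagonal moments ∫x·sin²(jπx/a) dx = a²/4, ∫x²·sin²(jπx/a) dx = a³·(1/6 − 1/(4j²π²)); cross terms ∫x·sin(jπx/a)·sin(lπx/a) dx = 0 for j + l even and −4jla²/(π²(j² − l²)²) for j + l odd, ∫x²·sin(jπx/a)·sin(lπx/a) dx = (−1)^(j+l)·4jla³/(π²(j² − l²)²); higher powers the same way via product-to-sum and parts.
State is unnormalized: ∫|ψ|² dx = 15.199, and ∫ψ*·V(x)·ψ dx = 4032.4, so ⟨V⟩ = 4032.4 / 15.199.
⟨V⟩ = 265.30.

265.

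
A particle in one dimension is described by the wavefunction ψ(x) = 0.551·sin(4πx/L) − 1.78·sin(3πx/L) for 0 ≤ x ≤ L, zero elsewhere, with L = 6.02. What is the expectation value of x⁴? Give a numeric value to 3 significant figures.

361.

⟨x⁴⟩ = ∫ x⁴·|ψ|² dx / ∫|ψ|² dx (integrals over the domain).
On 0 ≤ x ≤ L (j ≠ l): ∫sin²(jπx/L) dx = L/2, ∫sin(jπx/L)·sin(lπx/L) dx = 0; diagonal moments ∫x·sin²(jπx/L) dx = L²/4, ∫x²·sin²(jπx/L) dx = L³·(1/6 − 1/(4j²π²)); cross terms ∫x·sin(jπx/L)·sin(lπx/L) dx = 0 for j + l even and −4jlL²/(π²(j² − l²)²) for j + l odd, ∫x²·sin(jπx/L)·sin(lπx/L) dx = (−1)^(j+l)·4jlL³/(π²(j² − l²)²); higher powers the same way via product-to-sum and parts.
State is unnormalized: ∫|ψ|² dx = 10.451, and ∫ψ*·x⁴·ψ dx = 3767.8, so ⟨x⁴⟩ = 3767.8 / 10.451.
⟨x⁴⟩ = 360.53.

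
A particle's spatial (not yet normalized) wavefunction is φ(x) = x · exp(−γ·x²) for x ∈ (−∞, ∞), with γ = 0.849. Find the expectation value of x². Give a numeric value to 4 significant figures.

⟨x²⟩ = ∫ x²·|φ|² dx / ∫|φ|² dx (integrals over the domain).
Expand each integrand as polynomial × e^(−2γx²) and use ∫x^(2j)·e^(−2γx²) dx = (2j−1)!!/(4γ)^j · √(π/(2γ)), odd powers → 0; here √(π/(2γ)) = 1.3602.
State is unnormalized: ∫|φ|² dx = 0.40053, and ∫φ*·x²·φ dx = 0.35383, so ⟨x²⟩ = 0.35383 / 0.40053.
⟨x²⟩ = 0.88339.

0.8834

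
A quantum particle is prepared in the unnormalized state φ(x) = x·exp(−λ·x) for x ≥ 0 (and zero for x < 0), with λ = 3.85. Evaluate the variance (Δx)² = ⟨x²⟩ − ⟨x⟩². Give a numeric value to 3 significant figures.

0.0506

Compute ⟨x⟩ and ⟨x²⟩ separately, then (Δx)² = ⟨x²⟩ − ⟨x⟩².
Every integrand reduces to terms xʲ·e^(−2λx) on [0, ∞); use ∫₀^∞ xʲ·e^(−2λx) dx = j!/(2λ)^(j+1).
Normalization: ∫|φ|² dx = 0.0043808.
⟨x⟩ = 0.38961 and ⟨x²⟩ = 0.20240.
(Δx)² = 0.20240 − (0.38961)² = 0.050599.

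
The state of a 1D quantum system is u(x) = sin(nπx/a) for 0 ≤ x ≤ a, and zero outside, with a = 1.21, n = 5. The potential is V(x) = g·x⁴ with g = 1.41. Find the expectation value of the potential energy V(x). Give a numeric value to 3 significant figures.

0.592

⟨V⟩ = ∫ V(x)·|u|² dx / ∫|u|² dx.
With sin²θ = (1 − cos2θ)/2 on 0 ≤ x ≤ a: ∫sin²(nπx/a) dx = a/2, ∫x·sin²(nπx/a) dx = a²/4, ∫x²·sin²(nπx/a) dx = a³·(1/6 − 1/(4n²π²)); higher powers xᵏ the same way, integrating xᵏ·cos(2nπx/a) by parts.
State is unnormalized: ∫|u|² dx = 0.60500, and ∫u*·V(x)·u dx = 0.35835, so ⟨V⟩ = 0.35835 / 0.60500.
⟨V⟩ = 0.59232.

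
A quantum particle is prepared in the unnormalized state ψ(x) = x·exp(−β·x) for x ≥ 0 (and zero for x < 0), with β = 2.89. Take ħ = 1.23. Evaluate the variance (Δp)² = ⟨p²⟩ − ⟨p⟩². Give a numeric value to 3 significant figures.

12.6

Compute ⟨p⟩ and ⟨p²⟩ separately; (Δp)² = ⟨p²⟩ − ⟨p⟩².
Differentiate x·exp(−β·x) with the product rule; every integrand then reduces to terms xʲ·e^(−2βx) on [0, ∞), with ∫₀^∞ xʲ·e^(−2βx) dx = j!/(2β)^(j+1).
Normalization: ∫|ψ|² dx = 0.010357.
⟨p⟩ = 0.0000 and ⟨p²⟩ = 12.636.
(Δp)² = 12.636 − (0.0000)² = 12.636.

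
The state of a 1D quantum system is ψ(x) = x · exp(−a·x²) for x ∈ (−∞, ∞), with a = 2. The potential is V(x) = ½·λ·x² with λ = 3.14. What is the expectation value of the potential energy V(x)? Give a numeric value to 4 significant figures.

0.5888

⟨V⟩ = ∫ V(x)·|ψ|² dx / ∫|ψ|² dx.
Expand each integrand as polynomial × e^(−2ax²) and use ∫x^(2j)·e^(−2ax²) dx = (2j−1)!!/(4a)^j · √(π/(2a)), odd powers → 0; here √(π/(2a)) = 0.88623.
State is unnormalized: ∫|ψ|² dx = 0.11078, and ∫ψ*·V(x)·ψ dx = 0.065221, so ⟨V⟩ = 0.065221 / 0.11078.
⟨V⟩ = 0.58875.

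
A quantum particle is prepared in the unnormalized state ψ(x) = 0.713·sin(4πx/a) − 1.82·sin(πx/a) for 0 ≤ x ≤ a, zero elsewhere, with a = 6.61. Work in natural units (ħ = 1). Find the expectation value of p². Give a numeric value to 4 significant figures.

0.6767

p² ψ = −ħ² d²ψ/dx²; ⟨p²⟩ = −ħ² ∫ ψ*·ψ'' dx / ∫|ψ|² dx.
d²/dx² sin(jπx/a) = −(jπ/a)²·sin(jπx/a); on 0 ≤ x ≤ a, ∫sin²(jπx/a) dx = a/2 and ∫sin(jπx/a)·sin(lπx/a) dx = 0 for j ≠ l, so only diagonal terms survive in ∫|ψ|² and ∫ψ·ψ″; ∫ψ·ψ′ dx = [ψ²/2] between the walls = 0.
State is unnormalized: ∫|ψ|² dx = 12.628, and ∫ψ*·(−ħ² ψ'') dx = 8.5454, so ⟨p²⟩ = 8.5454 / 12.628.
⟨p²⟩ = 0.67672.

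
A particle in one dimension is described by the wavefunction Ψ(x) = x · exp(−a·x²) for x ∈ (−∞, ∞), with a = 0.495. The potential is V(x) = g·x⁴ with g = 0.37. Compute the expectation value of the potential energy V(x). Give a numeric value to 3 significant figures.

1.42

⟨V⟩ = ∫ V(x)·|Ψ|² dx / ∫|Ψ|² dx.
Expand each integrand as polynomial × e^(−2ax²) and use ∫x^(2j)·e^(−2ax²) dx = (2j−1)!!/(4a)^j · √(π/(2a)), odd powers → 0; here √(π/(2a)) = 1.7814.
State is unnormalized: ∫|Ψ|² dx = 0.89969, and ∫Ψ*·V(x)·Ψ dx = 1.2737, so ⟨V⟩ = 1.2737 / 0.89969.
⟨V⟩ = 1.4157.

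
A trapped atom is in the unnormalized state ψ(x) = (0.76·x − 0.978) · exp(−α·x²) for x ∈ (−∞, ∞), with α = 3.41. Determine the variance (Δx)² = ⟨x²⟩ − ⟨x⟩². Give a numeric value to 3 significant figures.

0.0676

Compute ⟨x⟩ and ⟨x²⟩ separately, then (Δx)² = ⟨x²⟩ − ⟨x⟩².
Expand each integrand as polynomial × e^(−2αx²) and use ∫x^(2j)·e^(−2αx²) dx = (2j−1)!!/(4α)^j · √(π/(2α)), odd powers → 0; here √(π/(2α)) = 0.67871.
Normalization: ∫|ψ|² dx = 0.67791.
⟨x⟩ = -0.10911 and ⟨x²⟩ = 0.079530.
(Δx)² = 0.079530 − (-0.10911)² = 0.067625.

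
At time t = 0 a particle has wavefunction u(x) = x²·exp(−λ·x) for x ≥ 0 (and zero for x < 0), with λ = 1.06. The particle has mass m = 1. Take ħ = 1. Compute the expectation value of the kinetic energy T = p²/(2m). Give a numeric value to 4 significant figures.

T = −(ħ²/2m) d²/dx², so ⟨T⟩ = −(ħ²/2m) ∫ u*·u'' dx / ∫|u|² dx; with m = 1.
Differentiate x²·exp(−λ·x) with the product rule; every integrand then reduces to terms xʲ·e^(−2λx) on [0, ∞), with ∫₀^∞ xʲ·e^(−2λx) dx = j!/(2λ)^(j+1).
State is unnormalized: ∫|u|² dx = 0.56044, and ∫u*·(−ħ²/2m · u'') dx = 0.10495, so ⟨T⟩ = 0.10495 / 0.56044.
⟨T⟩ = 0.18727.

0.1873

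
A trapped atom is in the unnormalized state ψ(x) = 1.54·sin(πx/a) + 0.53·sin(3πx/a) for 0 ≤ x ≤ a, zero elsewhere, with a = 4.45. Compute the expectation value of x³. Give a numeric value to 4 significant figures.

19.06

⟨x³⟩ = ∫ x³·|ψ|² dx / ∫|ψ|² dx (integrals over the domain).
On 0 ≤ x ≤ a (j ≠ l): ∫sin²(jπx/a) dx = a/2, ∫sin(jπx/a)·sin(lπx/a) dx = 0; diagonal moments ∫x·sin²(jπx/a) dx = a²/4, ∫x²·sin²(jπx/a) dx = a³·(1/6 − 1/(4j²π²)); cross terms ∫x·sin(jπx/a)·sin(lπx/a) dx = 0 for j + l even and −4jla²/(π²(j² − l²)²) for j + l odd, ∫x²·sin(jπx/a)·sin(lπx/a) dx = (−1)^(j+l)·4jla³/(π²(j² − l²)²); higher powers the same way via product-to-sum and parts.
State is unnormalized: ∫|ψ|² dx = 5.9018, and ∫ψ*·x³·ψ dx = 112.46, so ⟨x³⟩ = 112.46 / 5.9018.
⟨x³⟩ = 19.055.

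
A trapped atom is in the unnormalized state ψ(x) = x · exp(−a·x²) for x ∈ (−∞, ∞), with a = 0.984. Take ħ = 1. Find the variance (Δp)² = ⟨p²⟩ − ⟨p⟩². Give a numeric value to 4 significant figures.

2.952

Compute ⟨p⟩ and ⟨p²⟩ separately; (Δp)² = ⟨p²⟩ − ⟨p⟩².
Expand each integrand as polynomial × e^(−2ax²) and use ∫x^(2j)·e^(−2ax²) dx = (2j−1)!!/(4a)^j · √(π/(2a)), odd powers → 0; here √(π/(2a)) = 1.2635. Differentiate with the product rule, d/dx e^(−ax²) = −2ax·e^(−ax²).
Normalization: ∫|ψ|² dx = 0.32100.
⟨p⟩ = 0.0000 and ⟨p²⟩ = 2.9520.
(Δp)² = 2.9520 − (0.0000)² = 2.9520.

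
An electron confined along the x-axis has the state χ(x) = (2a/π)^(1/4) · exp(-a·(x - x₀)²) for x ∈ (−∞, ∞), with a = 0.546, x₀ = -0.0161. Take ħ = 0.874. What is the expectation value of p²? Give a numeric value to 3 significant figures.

0.417

p² χ = −ħ² d²χ/dx²; ⟨p²⟩ = −ħ² ∫ χ*·χ'' dx.
Gaussian moments (u = x − x₀): ∫u^(2j)·e^(−2au²) du = (2j−1)!!/(4a)^j · √(π/(2a)), odd powers integrate to 0; here √(π/(2a)) = 1.6961. Derivatives: d/dx e^(−au²) = −2au·e^(−au²), d²/dx² e^(−au²) = (4a²u² − 2a)·e^(−au²).
⟨p²⟩ = 0.41708.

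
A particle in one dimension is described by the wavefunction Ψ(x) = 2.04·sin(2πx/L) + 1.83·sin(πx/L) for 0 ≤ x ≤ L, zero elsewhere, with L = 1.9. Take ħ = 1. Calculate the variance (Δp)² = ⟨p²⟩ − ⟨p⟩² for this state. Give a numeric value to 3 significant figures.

7.28

Compute ⟨p⟩ and ⟨p²⟩ separately; (Δp)² = ⟨p²⟩ − ⟨p⟩².
d²/dx² sin(jπx/L) = −(jπ/L)²·sin(jπx/L); on 0 ≤ x ≤ L, ∫sin²(jπx/L) dx = L/2 and ∫sin(jπx/L)·sin(lπx/L) dx = 0 for j ≠ l, so only diagonal terms survive in ∫|Ψ|² and ∫Ψ·Ψ″; ∫Ψ·Ψ′ dx = [Ψ²/2] between the walls = 0.
Normalization: ∫|Ψ|² dx = 7.1350.
⟨p⟩ = 0.0000 and ⟨p²⟩ = 7.2787.
(Δp)² = 7.2787 − (0.0000)² = 7.2787.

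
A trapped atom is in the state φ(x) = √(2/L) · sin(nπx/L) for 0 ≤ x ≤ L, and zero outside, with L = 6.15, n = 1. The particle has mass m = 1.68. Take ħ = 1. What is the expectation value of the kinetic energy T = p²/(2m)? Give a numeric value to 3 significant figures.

0.0777

T = −(ħ²/2m) d²/dx², so ⟨T⟩ = −(ħ²/2m) ∫ φ*·φ'' dx; with m = 1.68.
d/dx sin(nπx/L) = (nπ/L)·cos(nπx/L) and d²/dx² sin(nπx/L) = −(nπ/L)²·sin(nπx/L); on 0 ≤ x ≤ L, ∫sin²(nπx/L) dx = L/2 and ∫sin(nπx/L)·cos(nπx/L) dx = 0.
⟨T⟩ = 0.077662.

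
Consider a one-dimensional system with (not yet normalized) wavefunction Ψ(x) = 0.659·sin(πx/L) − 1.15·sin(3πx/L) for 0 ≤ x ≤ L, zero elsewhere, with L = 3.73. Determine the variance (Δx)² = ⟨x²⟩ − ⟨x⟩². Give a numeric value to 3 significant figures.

0.470

Compute ⟨x⟩ and ⟨x²⟩ separately, then (Δx)² = ⟨x²⟩ − ⟨x⟩².
On 0 ≤ x ≤ L (j ≠ l): ∫sin²(jπx/L) dx = L/2, ∫sin(jπx/L)·sin(lπx/L) dx = 0; diagonal moments ∫x·sin²(jπx/L) dx = L²/4, ∫x²·sin²(jπx/L) dx = L³·(1/6 − 1/(4j²π²)); cross terms ∫x·sin(jπx/L)·sin(lπx/L) dx = 0 for j + l even and −4jlL²/(π²(j² − l²)²) for j + l odd, ∫x²·sin(jπx/L)·sin(lπx/L) dx = (−1)^(j+l)·4jlL³/(π²(j² − l²)²); higher powers the same way via product-to-sum and parts.
Normalization: ∫|Ψ|² dx = 3.2764.
⟨x⟩ = 1.8650 and ⟨x²⟩ = 3.9484.
(Δx)² = 3.9484 − (1.8650)² = 0.47013.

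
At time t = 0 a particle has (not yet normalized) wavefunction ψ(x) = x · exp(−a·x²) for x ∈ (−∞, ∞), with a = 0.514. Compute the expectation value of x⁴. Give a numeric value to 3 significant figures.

⟨x⁴⟩ = ∫ x⁴·|ψ|² dx / ∫|ψ|² dx (integrals over the domain).
Expand each integrand as polynomial × e^(−2ax²) and use ∫x^(2j)·e^(−2ax²) dx = (2j−1)!!/(4a)^j · √(π/(2a)), odd powers → 0; here √(π/(2a)) = 1.7481.
State is unnormalized: ∫|ψ|² dx = 0.85027, and ∫ψ*·x⁴·ψ dx = 3.0172, so ⟨x⁴⟩ = 3.0172 / 0.85027.
⟨x⁴⟩ = 3.5485.

3.55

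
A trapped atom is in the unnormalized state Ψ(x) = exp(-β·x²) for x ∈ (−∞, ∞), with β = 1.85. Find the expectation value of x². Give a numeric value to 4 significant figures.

⟨x²⟩ = ∫ x²·|Ψ|² dx / ∫|Ψ|² dx (integrals over the domain).
Gaussian moments: ∫x^(2j)·e^(−2βx²) dx = (2j−1)!!/(4β)^j · √(π/(2β)), odd powers integrate to 0; here √(π/(2β)) = 0.92145.
State is unnormalized: ∫|Ψ|² dx = 0.92145, and ∫Ψ*·x²·Ψ dx = 0.12452, so ⟨x²⟩ = 0.12452 / 0.92145.
⟨x²⟩ = 0.13514.

0.1351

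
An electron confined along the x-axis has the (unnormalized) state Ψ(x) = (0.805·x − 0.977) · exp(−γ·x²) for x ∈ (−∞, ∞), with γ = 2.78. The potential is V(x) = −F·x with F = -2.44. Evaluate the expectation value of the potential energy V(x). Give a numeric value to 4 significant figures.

-0.3408

⟨V⟩ = ∫ V(x)·|Ψ|² dx / ∫|Ψ|² dx.
Expand each integrand as polynomial × e^(−2γx²) and use ∫x^(2j)·e^(−2γx²) dx = (2j−1)!!/(4γ)^j · √(π/(2γ)), odd powers → 0; here √(π/(2γ)) = 0.75169.
State is unnormalized: ∫|Ψ|² dx = 0.76131, and ∫Ψ*·V(x)·Ψ dx = -0.25944, so ⟨V⟩ = -0.25944 / 0.76131.
⟨V⟩ = -0.34078.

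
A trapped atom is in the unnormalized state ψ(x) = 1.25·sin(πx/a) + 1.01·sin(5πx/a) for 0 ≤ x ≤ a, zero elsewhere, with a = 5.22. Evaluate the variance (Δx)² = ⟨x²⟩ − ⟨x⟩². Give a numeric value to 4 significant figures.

1.601

Compute ⟨x⟩ and ⟨x²⟩ separately, then (Δx)² = ⟨x²⟩ − ⟨x⟩².
On 0 ≤ x ≤ a (j ≠ l): ∫sin²(jπx/a) dx = a/2, ∫sin(jπx/a)·sin(lπx/a) dx = 0; diagonal moments ∫x·sin²(jπx/a) dx = a²/4, ∫x²·sin²(jπx/a) dx = a³·(1/6 − 1/(4j²π²)); cross terms ∫x·sin(jπx/a)·sin(lπx/a) dx = 0 for j + l even and −4jla²/(π²(j² − l²)²) for j + l odd, ∫x²·sin(jπx/a)·sin(lπx/a) dx = (−1)^(j+l)·4jla³/(π²(j² − l²)²); higher powers the same way via product-to-sum and parts.
Normalization: ∫|ψ|² dx = 6.7406.
⟨x⟩ = 2.6100 and ⟨x²⟩ = 8.4133.
(Δx)² = 8.4133 − (2.6100)² = 1.6012.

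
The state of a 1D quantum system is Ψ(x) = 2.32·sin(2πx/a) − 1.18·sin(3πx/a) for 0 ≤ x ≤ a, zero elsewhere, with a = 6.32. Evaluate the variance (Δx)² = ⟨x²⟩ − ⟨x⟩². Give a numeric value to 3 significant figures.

Compute ⟨x⟩ and ⟨x²⟩ separately, then (Δx)² = ⟨x²⟩ − ⟨x⟩².
On 0 ≤ x ≤ a (j ≠ l): ∫sin²(jπx/a) dx = a/2, ∫sin(jπx/a)·sin(lπx/a) dx = 0; diagonal moments ∫x·sin²(jπx/a) dx = a²/4, ∫x²·sin²(jπx/a) dx = a³·(1/6 − 1/(4j²π²)); cross terms ∫x·sin(jπx/a)·sin(lπx/a) dx = 0 for j + l even and −4jla²/(π²(j² − l²)²) for j + l odd, ∫x²·sin(jπx/a)·sin(lπx/a) dx = (−1)^(j+l)·4jla³/(π²(j² − l²)²); higher powers the same way via product-to-sum and parts.
Normalization: ∫|Ψ|² dx = 21.408.
⟨x⟩ = 4.1536 and ⟨x²⟩ = 19.146.
(Δx)² = 19.146 − (4.1536)² = 1.8931.

1.89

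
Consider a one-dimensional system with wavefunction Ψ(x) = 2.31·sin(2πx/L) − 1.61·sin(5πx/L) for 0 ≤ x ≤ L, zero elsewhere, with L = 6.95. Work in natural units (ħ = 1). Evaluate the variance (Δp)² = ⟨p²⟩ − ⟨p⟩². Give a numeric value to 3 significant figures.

2.22

Compute ⟨p⟩ and ⟨p²⟩ separately; (Δp)² = ⟨p²⟩ − ⟨p⟩².
d²/dx² sin(jπx/L) = −(jπ/L)²·sin(jπx/L); on 0 ≤ x ≤ L, ∫sin²(jπx/L) dx = L/2 and ∫sin(jπx/L)·sin(lπx/L) dx = 0 for j ≠ l, so only diagonal terms survive in ∫|Ψ|² and ∫Ψ·Ψ″; ∫Ψ·Ψ′ dx = [Ψ²/2] between the walls = 0.
Normalization: ∫|Ψ|² dx = 27.550.
⟨p⟩ = 0.0000 and ⟨p²⟩ = 2.2202.
(Δp)² = 2.2202 − (0.0000)² = 2.2202.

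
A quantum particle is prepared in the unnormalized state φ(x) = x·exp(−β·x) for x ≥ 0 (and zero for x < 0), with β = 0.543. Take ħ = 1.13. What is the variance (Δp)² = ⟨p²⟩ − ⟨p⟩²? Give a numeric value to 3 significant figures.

Compute ⟨p⟩ and ⟨p²⟩ separately; (Δp)² = ⟨p²⟩ − ⟨p⟩².
Differentiate x·exp(−β·x) with the product rule; every integrand then reduces to terms xʲ·e^(−2βx) on [0, ∞), with ∫₀^∞ xʲ·e^(−2βx) dx = j!/(2β)^(j+1).
Normalization: ∫|φ|² dx = 1.5615.
⟨p⟩ = 0.0000 and ⟨p²⟩ = 0.37649.
(Δp)² = 0.37649 − (0.0000)² = 0.37649.

0.376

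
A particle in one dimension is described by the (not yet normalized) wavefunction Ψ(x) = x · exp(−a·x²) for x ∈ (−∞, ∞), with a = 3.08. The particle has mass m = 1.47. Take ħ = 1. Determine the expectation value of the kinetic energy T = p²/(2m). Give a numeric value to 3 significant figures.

3.14

T = −(ħ²/2m) d²/dx², so ⟨T⟩ = −(ħ²/2m) ∫ Ψ*·Ψ'' dx / ∫|Ψ|² dx; with m = 1.47.
Expand each integrand as polynomial × e^(−2ax²) and use ∫x^(2j)·e^(−2ax²) dx = (2j−1)!!/(4a)^j · √(π/(2a)), odd powers → 0; here √(π/(2a)) = 0.71414. Differentiate with the product rule, d/dx e^(−ax²) = −2ax·e^(−ax²).
State is unnormalized: ∫|Ψ|² dx = 0.057966, and ∫Ψ*·(−ħ²/2m · Ψ'') dx = 0.18218, so ⟨T⟩ = 0.18218 / 0.057966.
⟨T⟩ = 3.1429.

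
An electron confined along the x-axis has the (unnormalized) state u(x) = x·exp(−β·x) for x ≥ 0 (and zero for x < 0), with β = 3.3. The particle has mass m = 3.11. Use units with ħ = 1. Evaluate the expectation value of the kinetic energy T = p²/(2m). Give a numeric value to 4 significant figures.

1.751

T = −(ħ²/2m) d²/dx², so ⟨T⟩ = −(ħ²/2m) ∫ u*·u'' dx / ∫|u|² dx; with m = 3.11.
Differentiate x·exp(−β·x) with the product rule; every integrand then reduces to terms xʲ·e^(−2βx) on [0, ∞), with ∫₀^∞ xʲ·e^(−2βx) dx = j!/(2β)^(j+1).
State is unnormalized: ∫|u|² dx = 0.0069566, and ∫u*·(−ħ²/2m · u'') dx = 0.012180, so ⟨T⟩ = 0.012180 / 0.0069566.
⟨T⟩ = 1.7508.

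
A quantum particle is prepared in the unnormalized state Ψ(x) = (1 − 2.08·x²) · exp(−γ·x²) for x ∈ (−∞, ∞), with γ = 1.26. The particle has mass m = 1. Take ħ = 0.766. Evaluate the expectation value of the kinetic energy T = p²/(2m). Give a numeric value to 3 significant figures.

1.63

T = −(ħ²/2m) d²/dx², so ⟨T⟩ = −(ħ²/2m) ∫ Ψ*·Ψ'' dx / ∫|Ψ|² dx; with m = 1.
Expand each integrand as polynomial × e^(−2γx²) and use ∫x^(2j)·e^(−2γx²) dx = (2j−1)!!/(4γ)^j · √(π/(2γ)), odd powers → 0; here √(π/(2γ)) = 1.1165. Differentiate with the product rule, d/dx e^(−γx²) = −2γx·e^(−γx²).
State is unnormalized: ∫|Ψ|² dx = 0.76546, and ∫Ψ*·(−ħ²/2m · Ψ'') dx = 1.2455, so ⟨T⟩ = 1.2455 / 0.76546.
⟨T⟩ = 1.6271.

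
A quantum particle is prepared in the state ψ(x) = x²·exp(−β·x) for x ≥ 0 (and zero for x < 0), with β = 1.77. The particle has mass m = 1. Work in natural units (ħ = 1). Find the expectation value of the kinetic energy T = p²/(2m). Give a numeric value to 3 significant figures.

T = −(ħ²/2m) d²/dx², so ⟨T⟩ = −(ħ²/2m) ∫ ψ*·ψ'' dx / ∫|ψ|² dx; with m = 1.
Differentiate x²·exp(−β·x) with the product rule; every integrand then reduces to terms xʲ·e^(−2βx) on [0, ∞), with ∫₀^∞ xʲ·e^(−2βx) dx = j!/(2β)^(j+1).
State is unnormalized: ∫|ψ|² dx = 0.043171, and ∫ψ*·(−ħ²/2m · ψ'') dx = 0.022542, so ⟨T⟩ = 0.022542 / 0.043171.
⟨T⟩ = 0.52215.

0.522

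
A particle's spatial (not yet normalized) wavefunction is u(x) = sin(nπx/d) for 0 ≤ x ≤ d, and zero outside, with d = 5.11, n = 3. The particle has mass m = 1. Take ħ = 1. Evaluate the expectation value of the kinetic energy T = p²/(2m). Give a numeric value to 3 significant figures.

T = −(ħ²/2m) d²/dx², so ⟨T⟩ = −(ħ²/2m) ∫ u*·u'' dx / ∫|u|² dx; with m = 1.
d/dx sin(nπx/d) = (nπ/d)·cos(nπx/d) and d²/dx² sin(nπx/d) = −(nπ/d)²·sin(nπx/d); on 0 ≤ x ≤ d, ∫sin²(nπx/d) dx = d/2 and ∫sin(nπx/d)·cos(nπx/d) dx = 0.
State is unnormalized: ∫|u|² dx = 2.5550, and ∫u*·(−ħ²/2m · u'') dx = 4.3457, so ⟨T⟩ = 4.3457 / 2.5550.
⟨T⟩ = 1.7009.

1.70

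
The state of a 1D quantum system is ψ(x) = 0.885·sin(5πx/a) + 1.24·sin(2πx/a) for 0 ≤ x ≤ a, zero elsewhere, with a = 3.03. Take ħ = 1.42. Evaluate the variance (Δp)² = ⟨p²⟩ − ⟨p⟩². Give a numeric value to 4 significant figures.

24.03

Compute ⟨p⟩ and ⟨p²⟩ separately; (Δp)² = ⟨p²⟩ − ⟨p⟩².
d²/dx² sin(jπx/a) = −(jπ/a)²·sin(jπx/a); on 0 ≤ x ≤ a, ∫sin²(jπx/a) dx = a/2 and ∫sin(jπx/a)·sin(lπx/a) dx = 0 for j ≠ l, so only diagonal terms survive in ∫|ψ|² and ∫ψ·ψ″; ∫ψ·ψ′ dx = [ψ²/2] between the walls = 0.
Normalization: ∫|ψ|² dx = 3.5160.
⟨p⟩ = 0.0000 and ⟨p²⟩ = 24.033.
(Δp)² = 24.033 − (0.0000)² = 24.033.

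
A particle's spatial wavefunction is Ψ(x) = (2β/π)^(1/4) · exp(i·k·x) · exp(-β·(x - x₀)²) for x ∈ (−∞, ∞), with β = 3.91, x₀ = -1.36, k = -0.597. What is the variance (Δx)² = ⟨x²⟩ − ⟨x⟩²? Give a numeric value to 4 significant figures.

0.06394

Compute ⟨x⟩ and ⟨x²⟩ separately, then (Δx)² = ⟨x²⟩ − ⟨x⟩².
Gaussian moments (u = x − x₀): ∫u^(2j)·e^(−2βu²) du = (2j−1)!!/(4β)^j · √(π/(2β)), odd powers integrate to 0; here √(π/(2β)) = 0.63383.
⟨x⟩ = -1.3600 and ⟨x²⟩ = 1.9135.
(Δx)² = 1.9135 − (-1.3600)² = 0.063939.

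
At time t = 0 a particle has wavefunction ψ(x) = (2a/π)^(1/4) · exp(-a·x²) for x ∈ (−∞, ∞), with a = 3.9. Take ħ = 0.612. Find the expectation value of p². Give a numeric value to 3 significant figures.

p² ψ = −ħ² d²ψ/dx²; ⟨p²⟩ = −ħ² ∫ ψ*·ψ'' dx.
Gaussian moments: ∫x^(2j)·e^(−2ax²) dx = (2j−1)!!/(4a)^j · √(π/(2a)), odd powers integrate to 0; here √(π/(2a)) = 0.63464. Derivatives: d/dx e^(−ax²) = −2ax·e^(−ax²), d²/dx² e^(−ax²) = (4a²x² − 2a)·e^(−ax²).
⟨p²⟩ = 1.4607.

1.46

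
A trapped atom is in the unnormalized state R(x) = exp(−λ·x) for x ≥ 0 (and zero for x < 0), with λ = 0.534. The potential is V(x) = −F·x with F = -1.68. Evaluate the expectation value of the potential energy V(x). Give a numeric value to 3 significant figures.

⟨V⟩ = ∫ V(x)·|R|² dx / ∫|R|² dx.
Every integrand reduces to terms xʲ·e^(−2λx) on [0, ∞); use ∫₀^∞ xʲ·e^(−2λx) dx = j!/(2λ)^(j+1).
State is unnormalized: ∫|R|² dx = 0.93633, and ∫R*·V(x)·R dx = 1.4729, so ⟨V⟩ = 1.4729 / 0.93633.
⟨V⟩ = 1.5730.

1.57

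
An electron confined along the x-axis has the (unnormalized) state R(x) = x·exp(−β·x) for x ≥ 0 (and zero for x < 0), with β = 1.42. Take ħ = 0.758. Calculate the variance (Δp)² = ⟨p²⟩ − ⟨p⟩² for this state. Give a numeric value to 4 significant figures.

1.159

Compute ⟨p⟩ and ⟨p²⟩ separately; (Δp)² = ⟨p²⟩ − ⟨p⟩².
Differentiate x·exp(−β·x) with the product rule; every integrand then reduces to terms xʲ·e^(−2βx) on [0, ∞), with ∫₀^∞ xʲ·e^(−2βx) dx = j!/(2β)^(j+1).
Normalization: ∫|R|² dx = 0.087312.
⟨p⟩ = 0.0000 and ⟨p²⟩ = 1.1586.
(Δp)² = 1.1586 − (0.0000)² = 1.1586.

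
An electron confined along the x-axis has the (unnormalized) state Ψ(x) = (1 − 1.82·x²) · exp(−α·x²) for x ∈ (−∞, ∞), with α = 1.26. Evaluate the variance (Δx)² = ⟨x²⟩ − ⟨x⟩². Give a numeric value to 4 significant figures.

Compute ⟨x⟩ and ⟨x²⟩ separately, then (Δx)² = ⟨x²⟩ − ⟨x⟩².
Expand each integrand as polynomial × e^(−2αx²) and use ∫x^(2j)·e^(−2αx²) dx = (2j−1)!!/(4α)^j · √(π/(2α)), odd powers → 0; here √(π/(2α)) = 1.1165.
Normalization: ∫|Ψ|² dx = 0.74695.
⟨x⟩ = 0.0000 and ⟨x²⟩ = 0.23411.
(Δx)² = 0.23411 − (0.0000)² = 0.23411.

0.2341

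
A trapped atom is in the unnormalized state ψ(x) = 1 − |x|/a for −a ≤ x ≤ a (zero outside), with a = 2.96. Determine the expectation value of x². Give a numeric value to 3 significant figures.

0.876

⟨x²⟩ = ∫ x²·|ψ|² dx / ∫|ψ|² dx (integrals over the domain).
ψ is even, so ∫ over [−a, a] = 2∫₀ᵃ with ψ = 1 − x/a there: ∫₀ᵃ (1 − x/a)² dx = a/3, ∫₀ᵃ x²(1 − x/a)² dx = a³/30, ∫₀ᵃ x⁴(1 − x/a)² dx = a⁵/105.
State is unnormalized: ∫|ψ|² dx = 1.9733, and ∫ψ*·x²·ψ dx = 1.7290, so ⟨x²⟩ = 1.7290 / 1.9733.
⟨x²⟩ = 0.87616.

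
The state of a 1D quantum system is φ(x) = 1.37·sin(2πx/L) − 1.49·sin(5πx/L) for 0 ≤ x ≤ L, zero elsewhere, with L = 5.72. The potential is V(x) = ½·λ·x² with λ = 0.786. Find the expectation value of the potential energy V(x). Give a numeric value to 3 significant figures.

⟨V⟩ = ∫ V(x)·|φ|² dx / ∫|φ|² dx.
On 0 ≤ x ≤ L (j ≠ l): ∫sin²(jπx/L) dx = L/2, ∫sin(jπx/L)·sin(lπx/L) dx = 0; diagonal moments ∫x·sin²(jπx/L) dx = L²/4, ∫x²·sin²(jπx/L) dx = L³·(1/6 − 1/(4j²π²)); cross terms ∫x·sin(jπx/L)·sin(lπx/L) dx = 0 for j + l even and −4jlL²/(π²(j² − l²)²) for j + l odd, ∫x²·sin(jπx/L)·sin(lπx/L) dx = (−1)^(j+l)·4jlL³/(π²(j² − l²)²); higher powers the same way via product-to-sum and parts.
State is unnormalized: ∫|φ|² dx = 11.717, and ∫φ*·V(x)·φ dx = 51.942, so ⟨V⟩ = 51.942 / 11.717.
⟨V⟩ = 4.4329.

4.43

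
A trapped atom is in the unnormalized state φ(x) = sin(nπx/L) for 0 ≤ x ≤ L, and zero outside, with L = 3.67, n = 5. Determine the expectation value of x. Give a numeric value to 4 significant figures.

⟨x⟩ = ∫ x·|φ|² dx / ∫|φ|² dx (integrals over the domain).
With sin²θ = (1 − cos2θ)/2 on 0 ≤ x ≤ L: ∫sin²(nπx/L) dx = L/2, ∫x·sin²(nπx/L) dx = L²/4, ∫x²·sin²(nπx/L) dx = L³·(1/6 − 1/(4n²π²)); higher powers xᵏ the same way, integrating xᵏ·cos(2nπx/L) by parts.
State is unnormalized: ∫|φ|² dx = 1.8350, and ∫φ*·x·φ dx = 3.3672, so ⟨x⟩ = 3.3672 / 1.8350.
⟨x⟩ = 1.8350.

1.835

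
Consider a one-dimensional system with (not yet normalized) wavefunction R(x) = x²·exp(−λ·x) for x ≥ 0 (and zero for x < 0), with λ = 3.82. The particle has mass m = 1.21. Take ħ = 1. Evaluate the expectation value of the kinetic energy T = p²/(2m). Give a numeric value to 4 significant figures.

T = −(ħ²/2m) d²/dx², so ⟨T⟩ = −(ħ²/2m) ∫ R*·R'' dx / ∫|R|² dx; with m = 1.21.
Differentiate x²·exp(−λ·x) with the product rule; every integrand then reduces to terms xʲ·e^(−2λx) on [0, ∞), with ∫₀^∞ xʲ·e^(−2λx) dx = j!/(2λ)^(j+1).
State is unnormalized: ∫|R|² dx = 0.00092203, and ∫R*·(−ħ²/2m · R'') dx = 0.0018533, so ⟨T⟩ = 0.0018533 / 0.00092203.
⟨T⟩ = 2.0100.

2.010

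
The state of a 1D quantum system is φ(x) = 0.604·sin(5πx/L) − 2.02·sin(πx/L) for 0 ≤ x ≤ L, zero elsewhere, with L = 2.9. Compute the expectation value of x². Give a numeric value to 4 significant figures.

2.378

⟨x²⟩ = ∫ x²·|φ|² dx / ∫|φ|² dx (integrals over the domain).
On 0 ≤ x ≤ L (j ≠ l): ∫sin²(jπx/L) dx = L/2, ∫sin(jπx/L)·sin(lπx/L) dx = 0; diagonal moments ∫x·sin²(jπx/L) dx = L²/4, ∫x²·sin²(jπx/L) dx = L³·(1/6 − 1/(4j²π²)); cross terms ∫x·sin(jπx/L)·sin(lπx/L) dx = 0 for j + l even and −4jlL²/(π²(j² − l²)²) for j + l odd, ∫x²·sin(jπx/L)·sin(lπx/L) dx = (−1)^(j+l)·4jlL³/(π²(j² − l²)²); higher powers the same way via product-to-sum and parts.
State is unnormalized: ∫|φ|² dx = 6.4456, and ∫φ*·x²·φ dx = 15.330, so ⟨x²⟩ = 15.330 / 6.4456.
⟨x²⟩ = 2.3784.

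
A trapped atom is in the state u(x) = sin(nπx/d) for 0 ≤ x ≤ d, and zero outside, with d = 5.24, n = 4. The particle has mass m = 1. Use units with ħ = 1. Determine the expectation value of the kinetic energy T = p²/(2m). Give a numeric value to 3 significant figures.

2.88

T = −(ħ²/2m) d²/dx², so ⟨T⟩ = −(ħ²/2m) ∫ u*·u'' dx / ∫|u|² dx; with m = 1.
d/dx sin(nπx/d) = (nπ/d)·cos(nπx/d) and d²/dx² sin(nπx/d) = −(nπ/d)²·sin(nπx/d); on 0 ≤ x ≤ d, ∫sin²(nπx/d) dx = d/2 and ∫sin(nπx/d)·cos(nπx/d) dx = 0.
State is unnormalized: ∫|u|² dx = 2.6200, and ∫u*·(−ħ²/2m · u'') dx = 7.5340, so ⟨T⟩ = 7.5340 / 2.6200.
⟨T⟩ = 2.8756.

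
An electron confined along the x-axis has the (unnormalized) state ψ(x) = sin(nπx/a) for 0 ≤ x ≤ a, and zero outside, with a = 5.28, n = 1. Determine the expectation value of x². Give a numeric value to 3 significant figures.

7.88

⟨x²⟩ = ∫ x²·|ψ|² dx / ∫|ψ|² dx (integrals over the domain).
With sin²θ = (1 − cos2θ)/2 on 0 ≤ x ≤ a: ∫sin²(nπx/a) dx = a/2, ∫x·sin²(nπx/a) dx = a²/4, ∫x²·sin²(nπx/a) dx = a³·(1/6 − 1/(4n²π²)); higher powers xᵏ the same way, integrating xᵏ·cos(2nπx/a) by parts.
State is unnormalized: ∫|ψ|² dx = 2.6400, and ∫ψ*·x²·ψ dx = 20.804, so ⟨x²⟩ = 20.804 / 2.6400.
⟨x²⟩ = 7.8805.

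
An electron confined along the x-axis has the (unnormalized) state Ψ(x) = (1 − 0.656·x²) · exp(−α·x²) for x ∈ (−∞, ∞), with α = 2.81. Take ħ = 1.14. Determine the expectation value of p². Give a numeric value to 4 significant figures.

p² Ψ = −ħ² d²Ψ/dx²; ⟨p²⟩ = −ħ² ∫ Ψ*·Ψ'' dx / ∫|Ψ|² dx.
Expand each integrand as polynomial × e^(−2αx²) and use ∫x^(2j)·e^(−2αx²) dx = (2j−1)!!/(4α)^j · √(π/(2α)), odd powers → 0; here √(π/(2α)) = 0.74766. Differentiate with the product rule, d/dx e^(−αx²) = −2αx·e^(−αx²).
State is unnormalized: ∫|Ψ|² dx = 0.66803, and ∫Ψ*·(−ħ² Ψ'') dx = 3.1142, so ⟨p²⟩ = 3.1142 / 0.66803.
⟨p²⟩ = 4.6617.

4.662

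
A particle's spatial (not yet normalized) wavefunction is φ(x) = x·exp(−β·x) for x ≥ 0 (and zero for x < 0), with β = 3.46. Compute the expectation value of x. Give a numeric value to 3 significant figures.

0.434

⟨x⟩ = ∫ x·|φ|² dx / ∫|φ|² dx (integrals over the domain).
Every integrand reduces to terms xʲ·e^(−2βx) on [0, ∞); use ∫₀^∞ xʲ·e^(−2βx) dx = j!/(2β)^(j+1).
State is unnormalized: ∫|φ|² dx = 0.0060355, and ∫φ*·x·φ dx = 0.0026165, so ⟨x⟩ = 0.0026165 / 0.0060355.
⟨x⟩ = 0.43353.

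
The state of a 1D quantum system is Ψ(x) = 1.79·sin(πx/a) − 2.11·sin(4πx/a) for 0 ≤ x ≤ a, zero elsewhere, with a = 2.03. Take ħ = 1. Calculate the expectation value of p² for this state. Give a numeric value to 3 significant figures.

23.3

p² Ψ = −ħ² d²Ψ/dx²; ⟨p²⟩ = −ħ² ∫ Ψ*·Ψ'' dx / ∫|Ψ|² dx.
d²/dx² sin(jπx/a) = −(jπ/a)²·sin(jπx/a); on 0 ≤ x ≤ a, ∫sin²(jπx/a) dx = a/2 and ∫sin(jπx/a)·sin(lπx/a) dx = 0 for j ≠ l, so only diagonal terms survive in ∫|Ψ|² and ∫Ψ·Ψ″; ∫Ψ·Ψ′ dx = [Ψ²/2] between the walls = 0.
State is unnormalized: ∫|Ψ|² dx = 7.7710, and ∫Ψ*·(−ħ² Ψ'') dx = 180.95, so ⟨p²⟩ = 180.95 / 7.7710.
⟨p²⟩ = 23.286.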